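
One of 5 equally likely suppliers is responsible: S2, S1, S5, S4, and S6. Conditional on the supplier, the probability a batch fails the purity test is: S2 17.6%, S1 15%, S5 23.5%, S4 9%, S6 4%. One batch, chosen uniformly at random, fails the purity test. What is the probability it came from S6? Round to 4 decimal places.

0.0579

Since the prior is uniform, the posterior is proportional to the likelihood:
  S2: 0.176
  S1: 0.15
  S5: 0.235
  S4: 0.09
  S6: 0.04
Sum = 0.691.
P(S6 | evidence) = 0.04 / 0.691 ≈ 0.0579.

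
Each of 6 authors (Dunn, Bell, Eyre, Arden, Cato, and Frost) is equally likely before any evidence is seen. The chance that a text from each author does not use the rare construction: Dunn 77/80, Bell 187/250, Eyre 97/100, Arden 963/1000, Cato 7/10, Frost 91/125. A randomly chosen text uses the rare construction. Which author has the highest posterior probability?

Cato

Taking complements, P(rare-form | each) = Dunn 0.0375, Bell 0.252, Eyre 0.03, Arden 0.037, Cato 0.3, Frost 0.272.
With a uniform prior (1/6 each), posterior ∝ likelihood:
  Dunn: 0.0375
  Bell: 0.252
  Eyre: 0.03
  Arden: 0.037
  Cato: 0.3
  Frost: 0.272
Sum = 0.9285.
Largest term belongs to Cato, so Cato is most probable.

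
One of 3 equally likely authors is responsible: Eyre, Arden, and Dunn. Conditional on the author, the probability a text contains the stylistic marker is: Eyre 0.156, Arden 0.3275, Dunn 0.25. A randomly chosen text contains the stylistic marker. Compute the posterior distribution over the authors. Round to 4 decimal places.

Eyre 0.2127, Arden 0.4465, Dunn 0.3408

With a uniform prior (1/3 each), posterior ∝ likelihood:
  Eyre: 0.156
  Arden: 0.3275
  Dunn: 0.25
Normalizing constant = 0.7335.
P(Eyre | marker) = 0.156/0.7335 ≈ 0.2127
P(Arden | marker) = 0.3275/0.7335 ≈ 0.4465
P(Dunn | marker) = 0.25/0.7335 ≈ 0.3408
(Check: 0.2127+0.4465+0.3408 = 1.0000.)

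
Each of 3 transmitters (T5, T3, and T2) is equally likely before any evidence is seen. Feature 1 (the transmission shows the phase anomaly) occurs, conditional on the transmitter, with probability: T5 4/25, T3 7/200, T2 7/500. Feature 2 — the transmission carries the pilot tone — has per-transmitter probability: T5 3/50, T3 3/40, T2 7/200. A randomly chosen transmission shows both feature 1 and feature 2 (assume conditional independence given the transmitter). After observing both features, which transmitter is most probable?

Since the prior is uniform, the posterior is proportional to the likelihood:
  T5: 0.16 × 0.06 = 0.0096
  T3: 0.035 × 0.075 = 0.002625
  T2: 0.014 × 0.035 = 0.00049
Normalizing constant = 0.012715.
Largest term belongs to T5, so T5 is most probable.

T5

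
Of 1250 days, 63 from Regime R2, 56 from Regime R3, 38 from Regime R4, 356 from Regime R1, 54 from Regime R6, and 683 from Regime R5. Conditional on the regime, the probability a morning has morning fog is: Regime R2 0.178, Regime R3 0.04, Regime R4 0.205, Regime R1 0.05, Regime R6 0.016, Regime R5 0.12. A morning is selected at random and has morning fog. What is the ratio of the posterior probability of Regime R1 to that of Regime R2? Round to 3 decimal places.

1.587

Unnormalized posteriors (prior × likelihood):
  Regime R2: 0.0504 × 0.178 = 0.0089712
  Regime R3: 0.0448 × 0.04 = 0.001792
  Regime R4: 0.0304 × 0.205 = 0.006232
  Regime R1: 0.2848 × 0.05 = 0.01424
  Regime R6: 0.0432 × 0.016 = 0.0006912
  Regime R5: 0.5464 × 0.12 = 0.065568
Sum = 0.0974944.
The ratio is 0.01424 / 0.0089712 (the normalizer cancels) = 1.587.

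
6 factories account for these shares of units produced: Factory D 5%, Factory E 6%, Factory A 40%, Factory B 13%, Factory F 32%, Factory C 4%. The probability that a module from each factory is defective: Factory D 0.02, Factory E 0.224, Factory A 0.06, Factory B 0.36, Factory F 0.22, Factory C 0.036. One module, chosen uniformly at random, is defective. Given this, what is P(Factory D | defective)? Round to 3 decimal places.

By Bayes' rule, posterior ∝ prior × likelihood:
  Factory D: 0.05 × 0.02 = 0.001
  Factory E: 0.06 × 0.224 = 0.01344
  Factory A: 0.4 × 0.06 = 0.024
  Factory B: 0.13 × 0.36 = 0.0468
  Factory F: 0.32 × 0.22 = 0.0704
  Factory C: 0.04 × 0.036 = 0.00144
Total = 0.15708.
P(Factory D | evidence) = 0.001 / 0.15708 ≈ 0.006.

0.006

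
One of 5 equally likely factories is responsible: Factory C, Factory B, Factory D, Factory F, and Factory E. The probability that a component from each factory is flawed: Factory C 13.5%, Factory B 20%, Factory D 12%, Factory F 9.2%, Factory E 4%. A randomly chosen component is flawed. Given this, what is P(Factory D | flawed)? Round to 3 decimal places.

With a uniform prior (1/5 each), posterior ∝ likelihood:
  Factory C: 0.135
  Factory B: 0.2
  Factory D: 0.12
  Factory F: 0.092
  Factory E: 0.04
Sum = 0.587.
P(Factory D | evidence) = 0.12 / 0.587 ≈ 0.204.

0.204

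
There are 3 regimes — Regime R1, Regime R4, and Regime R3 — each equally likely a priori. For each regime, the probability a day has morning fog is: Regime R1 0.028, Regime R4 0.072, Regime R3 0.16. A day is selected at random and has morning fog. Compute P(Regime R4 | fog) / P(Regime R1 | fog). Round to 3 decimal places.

With a uniform prior (1/3 each), posterior ∝ likelihood:
  Regime R1: 0.028
  Regime R4: 0.072
  Regime R3: 0.16
Total = 0.26.
The ratio is 0.072 / 0.028 (the normalizer cancels) = 2.571.

2.571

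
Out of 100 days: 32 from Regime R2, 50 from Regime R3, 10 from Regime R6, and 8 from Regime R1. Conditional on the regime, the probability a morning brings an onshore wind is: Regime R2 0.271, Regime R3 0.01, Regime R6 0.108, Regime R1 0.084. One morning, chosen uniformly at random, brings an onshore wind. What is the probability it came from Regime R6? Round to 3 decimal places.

0.099

Unnormalized posteriors (prior × likelihood):
  Regime R2: 0.32 × 0.271 = 0.08672
  Regime R3: 0.5 × 0.01 = 0.005
  Regime R6: 0.1 × 0.108 = 0.0108
  Regime R1: 0.08 × 0.084 = 0.00672
Sum = 0.10924.
P(Regime R6 | evidence) = 0.0108 / 0.10924 ≈ 0.099.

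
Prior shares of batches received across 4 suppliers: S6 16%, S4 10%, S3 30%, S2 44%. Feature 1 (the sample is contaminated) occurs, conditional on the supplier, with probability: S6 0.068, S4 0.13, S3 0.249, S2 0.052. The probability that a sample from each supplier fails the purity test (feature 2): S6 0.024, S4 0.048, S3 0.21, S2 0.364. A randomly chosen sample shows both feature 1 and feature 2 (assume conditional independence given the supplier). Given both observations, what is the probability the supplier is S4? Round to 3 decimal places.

Prior × likelihood for each hypothesis:
  S6: 0.16 × 0.068 × 0.024 = 0.00026112
  S4: 0.1 × 0.13 × 0.048 = 0.000624
  S3: 0.3 × 0.249 × 0.21 = 0.015687
  S2: 0.44 × 0.052 × 0.364 = 0.00832832
Sum = 0.02490044.
P(S4 | evidence) = 0.000624 / 0.02490044 ≈ 0.025.

0.025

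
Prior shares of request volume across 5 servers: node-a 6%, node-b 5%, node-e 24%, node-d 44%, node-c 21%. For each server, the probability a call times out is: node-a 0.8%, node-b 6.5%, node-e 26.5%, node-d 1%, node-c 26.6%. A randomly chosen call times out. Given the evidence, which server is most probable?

node-e

Prior × likelihood for each hypothesis:
  node-a: 0.06 × 0.008 = 0.00048
  node-b: 0.05 × 0.065 = 0.00325
  node-e: 0.24 × 0.265 = 0.0636
  node-d: 0.44 × 0.01 = 0.0044
  node-c: 0.21 × 0.266 = 0.05586
Sum = 0.12759.
Largest term belongs to node-e, so node-e is most probable.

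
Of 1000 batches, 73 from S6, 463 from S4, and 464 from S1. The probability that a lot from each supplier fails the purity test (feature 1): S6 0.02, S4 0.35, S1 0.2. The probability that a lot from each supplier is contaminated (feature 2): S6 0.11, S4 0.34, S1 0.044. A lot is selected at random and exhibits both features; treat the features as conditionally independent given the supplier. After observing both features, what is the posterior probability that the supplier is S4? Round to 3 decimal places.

By Bayes' rule, posterior ∝ prior × likelihood:
  S6: 0.073 × 0.02 × 0.11 = 0.0001606
  S4: 0.463 × 0.35 × 0.34 = 0.055097
  S1: 0.464 × 0.2 × 0.044 = 0.0040832
Total = 0.0593408.
P(S4 | evidence) = 0.055097 / 0.0593408 ≈ 0.928.

0.928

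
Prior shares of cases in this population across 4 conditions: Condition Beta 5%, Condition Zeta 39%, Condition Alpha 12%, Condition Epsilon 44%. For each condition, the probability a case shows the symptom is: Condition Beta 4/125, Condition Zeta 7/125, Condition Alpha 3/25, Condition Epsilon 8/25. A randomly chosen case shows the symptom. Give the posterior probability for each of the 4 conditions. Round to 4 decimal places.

Condition Beta 0.0090, Condition Zeta 0.1223, Condition Alpha 0.0806, Condition Epsilon 0.7882

Unnormalized posteriors (prior × likelihood):
  Condition Beta: 0.05 × 0.032 = 0.0016
  Condition Zeta: 0.39 × 0.056 = 0.02184
  Condition Alpha: 0.12 × 0.12 = 0.0144
  Condition Epsilon: 0.44 × 0.32 = 0.1408
Sum = 0.17864.
P(Condition Beta | symptomatic) = 0.0016/0.17864 ≈ 0.0090
P(Condition Zeta | symptomatic) = 0.02184/0.17864 ≈ 0.1223
P(Condition Alpha | symptomatic) = 0.0144/0.17864 ≈ 0.0806
P(Condition Epsilon | symptomatic) = 0.1408/0.17864 ≈ 0.7882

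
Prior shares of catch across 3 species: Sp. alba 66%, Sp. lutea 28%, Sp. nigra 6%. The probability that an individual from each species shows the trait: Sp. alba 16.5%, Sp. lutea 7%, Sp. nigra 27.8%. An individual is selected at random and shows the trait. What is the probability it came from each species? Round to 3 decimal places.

Compute prior × likelihood for every hypothesis:
  Sp. alba: 0.66 × 0.165 = 0.1089
  Sp. lutea: 0.28 × 0.07 = 0.0196
  Sp. nigra: 0.06 × 0.278 = 0.01668
Total = 0.14518.
P(Sp. alba | trait) = 0.1089/0.14518 ≈ 0.750
P(Sp. lutea | trait) = 0.0196/0.14518 ≈ 0.135
P(Sp. nigra | trait) = 0.01668/0.14518 ≈ 0.115
(Check: 0.750+0.135+0.115 = 1.000.)

Sp. alba 0.750, Sp. lutea 0.135, Sp. nigra 0.115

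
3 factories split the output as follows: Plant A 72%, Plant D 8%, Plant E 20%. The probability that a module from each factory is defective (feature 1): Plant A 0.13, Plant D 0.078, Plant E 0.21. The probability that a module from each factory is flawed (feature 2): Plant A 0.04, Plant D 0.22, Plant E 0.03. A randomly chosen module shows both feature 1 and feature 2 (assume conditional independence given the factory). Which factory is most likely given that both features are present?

Plant A

By Bayes' rule, posterior ∝ prior × likelihood:
  Plant A: 0.72 × 0.13 × 0.04 = 0.003744
  Plant D: 0.08 × 0.078 × 0.22 = 0.0013728
  Plant E: 0.2 × 0.21 × 0.03 = 0.00126
Normalizing constant = 0.0063768.
Largest term belongs to Plant A, so Plant A is most probable.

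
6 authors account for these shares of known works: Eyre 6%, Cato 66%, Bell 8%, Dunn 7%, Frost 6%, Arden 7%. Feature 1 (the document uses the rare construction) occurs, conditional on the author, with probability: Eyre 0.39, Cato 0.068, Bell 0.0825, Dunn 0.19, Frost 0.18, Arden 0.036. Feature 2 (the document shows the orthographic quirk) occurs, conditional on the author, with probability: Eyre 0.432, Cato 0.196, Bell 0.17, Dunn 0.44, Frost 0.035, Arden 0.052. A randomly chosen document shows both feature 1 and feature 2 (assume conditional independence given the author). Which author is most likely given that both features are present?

Eyre

Compute prior × likelihood for every hypothesis:
  Eyre: 0.06 × 0.39 × 0.432 = 0.0101088
  Cato: 0.66 × 0.068 × 0.196 = 0.00879648
  Bell: 0.08 × 0.0825 × 0.17 = 0.001122
  Dunn: 0.07 × 0.19 × 0.44 = 0.005852
  Frost: 0.06 × 0.18 × 0.035 = 0.000378
  Arden: 0.07 × 0.036 × 0.052 = 0.00013104
Sum = 0.02638832.
Largest term belongs to Eyre, so Eyre is most probable.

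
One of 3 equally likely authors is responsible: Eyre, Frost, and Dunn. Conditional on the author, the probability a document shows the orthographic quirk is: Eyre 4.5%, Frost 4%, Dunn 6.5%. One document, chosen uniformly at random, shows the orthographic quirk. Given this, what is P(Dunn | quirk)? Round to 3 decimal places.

Since the prior is uniform, the posterior is proportional to the likelihood:
  Eyre: 0.045
  Frost: 0.04
  Dunn: 0.065
Normalizing constant = 0.15.
P(Dunn | evidence) = 0.065 / 0.15 ≈ 0.433.

0.433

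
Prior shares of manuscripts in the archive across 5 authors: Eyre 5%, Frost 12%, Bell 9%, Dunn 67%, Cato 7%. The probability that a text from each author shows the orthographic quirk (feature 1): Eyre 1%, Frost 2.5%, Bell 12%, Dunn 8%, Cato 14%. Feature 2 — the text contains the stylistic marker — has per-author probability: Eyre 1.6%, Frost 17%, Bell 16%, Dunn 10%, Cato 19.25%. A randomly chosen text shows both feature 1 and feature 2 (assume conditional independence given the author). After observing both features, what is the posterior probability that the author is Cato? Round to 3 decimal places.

By Bayes' rule, posterior ∝ prior × likelihood:
  Eyre: 0.05 × 0.01 × 0.016 = 0.000008
  Frost: 0.12 × 0.025 × 0.17 = 0.00051
  Bell: 0.09 × 0.12 × 0.16 = 0.001728
  Dunn: 0.67 × 0.08 × 0.1 = 0.00536
  Cato: 0.07 × 0.14 × 0.1925 = 0.0018865
Sum = 0.0094925.
P(Cato | evidence) = 0.0018865 / 0.0094925 ≈ 0.199.

0.199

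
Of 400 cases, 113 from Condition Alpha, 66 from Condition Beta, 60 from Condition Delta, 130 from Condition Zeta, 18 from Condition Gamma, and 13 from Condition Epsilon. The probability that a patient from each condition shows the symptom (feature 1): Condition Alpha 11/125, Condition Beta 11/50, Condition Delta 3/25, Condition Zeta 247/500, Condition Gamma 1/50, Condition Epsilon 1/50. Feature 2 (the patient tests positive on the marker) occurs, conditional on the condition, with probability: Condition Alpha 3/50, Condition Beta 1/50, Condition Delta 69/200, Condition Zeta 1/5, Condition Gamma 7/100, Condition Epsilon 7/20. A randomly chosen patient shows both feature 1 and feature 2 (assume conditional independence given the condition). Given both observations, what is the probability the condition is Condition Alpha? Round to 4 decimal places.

Compute prior × likelihood for every hypothesis:
  Condition Alpha: 0.2825 × 0.088 × 0.06 = 0.0014916
  Condition Beta: 0.165 × 0.22 × 0.02 = 0.000726
  Condition Delta: 0.15 × 0.12 × 0.345 = 0.00621
  Condition Zeta: 0.325 × 0.494 × 0.2 = 0.03211
  Condition Gamma: 0.045 × 0.02 × 0.07 = 0.000063
  Condition Epsilon: 0.0325 × 0.02 × 0.35 = 0.0002275
Sum = 0.0408281.
P(Condition Alpha | evidence) = 0.0014916 / 0.0408281 ≈ 0.0365.

0.0365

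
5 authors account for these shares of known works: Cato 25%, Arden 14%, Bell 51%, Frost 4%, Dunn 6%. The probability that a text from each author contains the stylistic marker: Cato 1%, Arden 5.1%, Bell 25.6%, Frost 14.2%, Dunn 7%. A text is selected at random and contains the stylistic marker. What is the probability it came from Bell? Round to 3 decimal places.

Compute prior × likelihood for every hypothesis:
  Cato: 0.25 × 0.01 = 0.0025
  Arden: 0.14 × 0.051 = 0.00714
  Bell: 0.51 × 0.256 = 0.13056
  Frost: 0.04 × 0.142 = 0.00568
  Dunn: 0.06 × 0.07 = 0.0042
Sum = 0.15008.
P(Bell | evidence) = 0.13056 / 0.15008 ≈ 0.870.

0.870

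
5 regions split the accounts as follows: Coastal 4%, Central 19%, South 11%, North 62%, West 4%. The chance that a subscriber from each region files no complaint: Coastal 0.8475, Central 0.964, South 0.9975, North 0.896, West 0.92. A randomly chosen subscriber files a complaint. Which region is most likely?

North

Taking complements, P(complaint | each) = Coastal 0.1525, Central 0.036, South 0.0025, North 0.104, West 0.08.
By Bayes' rule, posterior ∝ prior × likelihood:
  Coastal: 0.04 × 0.1525 = 0.0061
  Central: 0.19 × 0.036 = 0.00684
  South: 0.11 × 0.0025 = 0.000275
  North: 0.62 × 0.104 = 0.06448
  West: 0.04 × 0.08 = 0.0032
Sum = 0.080895.
Largest term belongs to North, so North is most probable.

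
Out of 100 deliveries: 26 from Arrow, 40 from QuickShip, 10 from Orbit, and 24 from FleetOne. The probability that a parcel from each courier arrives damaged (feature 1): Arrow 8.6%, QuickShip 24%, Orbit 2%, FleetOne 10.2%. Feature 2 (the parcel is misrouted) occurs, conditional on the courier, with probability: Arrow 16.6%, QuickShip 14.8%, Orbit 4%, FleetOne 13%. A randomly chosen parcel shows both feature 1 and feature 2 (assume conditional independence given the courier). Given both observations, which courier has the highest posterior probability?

Compute prior × likelihood for every hypothesis:
  Arrow: 0.26 × 0.086 × 0.166 = 0.00371176
  QuickShip: 0.4 × 0.24 × 0.148 = 0.014208
  Orbit: 0.1 × 0.02 × 0.04 = 0.00008
  FleetOne: 0.24 × 0.102 × 0.13 = 0.0031824
Total = 0.02118216.
Largest term belongs to QuickShip, so QuickShip is most probable.

QuickShip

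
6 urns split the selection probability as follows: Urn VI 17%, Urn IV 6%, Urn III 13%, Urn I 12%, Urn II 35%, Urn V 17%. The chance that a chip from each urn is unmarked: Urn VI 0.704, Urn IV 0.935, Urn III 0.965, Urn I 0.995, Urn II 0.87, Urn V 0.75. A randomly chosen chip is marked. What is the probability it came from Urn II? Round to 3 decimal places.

Taking complements, P(marked | each) = Urn VI 0.296, Urn IV 0.065, Urn III 0.035, Urn I 0.005, Urn II 0.13, Urn V 0.25.
Unnormalized posteriors (prior × likelihood):
  Urn VI: 0.17 × 0.296 = 0.05032
  Urn IV: 0.06 × 0.065 = 0.0039
  Urn III: 0.13 × 0.035 = 0.00455
  Urn I: 0.12 × 0.005 = 0.0006
  Urn II: 0.35 × 0.13 = 0.0455
  Urn V: 0.17 × 0.25 = 0.0425
Normalizing constant = 0.14737.
P(Urn II | evidence) = 0.0455 / 0.14737 ≈ 0.309.

0.309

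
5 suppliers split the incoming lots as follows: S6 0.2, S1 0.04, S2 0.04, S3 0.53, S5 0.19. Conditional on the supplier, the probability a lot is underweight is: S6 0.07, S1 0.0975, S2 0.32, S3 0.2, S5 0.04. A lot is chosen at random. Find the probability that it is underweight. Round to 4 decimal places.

0.1443

Compute prior × likelihood for every hypothesis:
  S6: 0.2 × 0.07 = 0.014
  S1: 0.04 × 0.0975 = 0.0039
  S2: 0.04 × 0.32 = 0.0128
  S3: 0.53 × 0.2 = 0.106
  S5: 0.19 × 0.04 = 0.0076
P(underweight) = 0.014 + 0.0039 + 0.0128 + 0.106 + 0.0076 = 0.1443 → 0.1443.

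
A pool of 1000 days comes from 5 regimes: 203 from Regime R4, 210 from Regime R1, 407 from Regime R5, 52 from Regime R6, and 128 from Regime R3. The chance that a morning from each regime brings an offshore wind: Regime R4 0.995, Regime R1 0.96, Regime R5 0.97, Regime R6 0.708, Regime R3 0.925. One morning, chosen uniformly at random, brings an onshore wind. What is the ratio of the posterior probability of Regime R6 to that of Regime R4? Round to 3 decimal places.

Taking complements, P(onshore | each) = Regime R4 0.005, Regime R1 0.04, Regime R5 0.03, Regime R6 0.292, Regime R3 0.075.
Compute prior × likelihood for every hypothesis:
  Regime R4: 0.203 × 0.005 = 0.001015
  Regime R1: 0.21 × 0.04 = 0.0084
  Regime R5: 0.407 × 0.03 = 0.01221
  Regime R6: 0.052 × 0.292 = 0.015184
  Regime R3: 0.128 × 0.075 = 0.0096
Total = 0.046409.
The ratio is 0.015184 / 0.001015 (the normalizer cancels) = 14.960.

14.960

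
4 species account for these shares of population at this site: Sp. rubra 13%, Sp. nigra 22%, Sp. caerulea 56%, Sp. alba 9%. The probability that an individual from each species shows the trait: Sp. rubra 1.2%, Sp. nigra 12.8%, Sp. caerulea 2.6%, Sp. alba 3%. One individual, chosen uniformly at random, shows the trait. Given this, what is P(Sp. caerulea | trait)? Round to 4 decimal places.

0.3099

Unnormalized posteriors (prior × likelihood):
  Sp. rubra: 0.13 × 0.012 = 0.00156
  Sp. nigra: 0.22 × 0.128 = 0.02816
  Sp. caerulea: 0.56 × 0.026 = 0.01456
  Sp. alba: 0.09 × 0.03 = 0.0027
Total = 0.04698.
P(Sp. caerulea | evidence) = 0.01456 / 0.04698 ≈ 0.3099.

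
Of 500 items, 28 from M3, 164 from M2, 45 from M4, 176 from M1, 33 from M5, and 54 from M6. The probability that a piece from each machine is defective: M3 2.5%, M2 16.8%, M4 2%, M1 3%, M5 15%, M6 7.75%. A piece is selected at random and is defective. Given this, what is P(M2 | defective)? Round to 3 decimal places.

0.632

By Bayes' rule, posterior ∝ prior × likelihood:
  M3: 0.056 × 0.025 = 0.0014
  M2: 0.328 × 0.168 = 0.055104
  M4: 0.09 × 0.02 = 0.0018
  M1: 0.352 × 0.03 = 0.01056
  M5: 0.066 × 0.15 = 0.0099
  M6: 0.108 × 0.0775 = 0.00837
Normalizing constant = 0.087134.
P(M2 | evidence) = 0.055104 / 0.087134 ≈ 0.632.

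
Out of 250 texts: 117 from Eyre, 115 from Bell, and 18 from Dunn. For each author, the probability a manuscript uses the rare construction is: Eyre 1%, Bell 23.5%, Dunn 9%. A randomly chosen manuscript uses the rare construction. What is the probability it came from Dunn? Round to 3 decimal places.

0.054

Unnormalized posteriors (prior × likelihood):
  Eyre: 0.468 × 0.01 = 0.00468
  Bell: 0.46 × 0.235 = 0.1081
  Dunn: 0.072 × 0.09 = 0.00648
Total = 0.11926.
P(Dunn | evidence) = 0.00648 / 0.11926 ≈ 0.054.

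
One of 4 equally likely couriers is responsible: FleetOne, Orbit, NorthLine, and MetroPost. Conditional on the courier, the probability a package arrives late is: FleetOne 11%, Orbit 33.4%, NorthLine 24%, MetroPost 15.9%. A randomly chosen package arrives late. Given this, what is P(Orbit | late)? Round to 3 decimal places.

With a uniform prior (1/4 each), posterior ∝ likelihood:
  FleetOne: 0.11
  Orbit: 0.334
  NorthLine: 0.24
  MetroPost: 0.159
Normalizing constant = 0.843.
P(Orbit | evidence) = 0.334 / 0.843 ≈ 0.396.

0.396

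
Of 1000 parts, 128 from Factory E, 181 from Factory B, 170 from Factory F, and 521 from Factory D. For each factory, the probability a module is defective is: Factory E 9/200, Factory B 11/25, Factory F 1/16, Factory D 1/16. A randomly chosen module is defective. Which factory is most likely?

Factory B

Compute prior × likelihood for every hypothesis:
  Factory E: 0.128 × 0.045 = 0.00576
  Factory B: 0.181 × 0.44 = 0.07964
  Factory F: 0.17 × 0.0625 = 0.010625
  Factory D: 0.521 × 0.0625 = 0.0325625
Normalizing constant = 0.1285875.
Largest term belongs to Factory B, so Factory B is most probable.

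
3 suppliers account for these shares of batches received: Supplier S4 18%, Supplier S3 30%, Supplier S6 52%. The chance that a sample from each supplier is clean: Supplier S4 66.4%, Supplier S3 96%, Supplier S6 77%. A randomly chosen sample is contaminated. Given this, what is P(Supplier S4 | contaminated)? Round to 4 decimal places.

Taking complements, P(contaminated | each) = Supplier S4 0.336, Supplier S3 0.04, Supplier S6 0.23.
Unnormalized posteriors (prior × likelihood):
  Supplier S4: 0.18 × 0.336 = 0.06048
  Supplier S3: 0.3 × 0.04 = 0.012
  Supplier S6: 0.52 × 0.23 = 0.1196
Total = 0.19208.
P(Supplier S4 | evidence) = 0.06048 / 0.19208 ≈ 0.3149.

0.3149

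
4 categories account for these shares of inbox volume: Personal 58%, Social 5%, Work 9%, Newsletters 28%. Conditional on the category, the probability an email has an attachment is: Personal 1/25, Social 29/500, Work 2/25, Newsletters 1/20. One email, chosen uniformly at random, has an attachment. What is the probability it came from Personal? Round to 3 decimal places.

Prior × likelihood for each hypothesis:
  Personal: 0.58 × 0.04 = 0.0232
  Social: 0.05 × 0.058 = 0.0029
  Work: 0.09 × 0.08 = 0.0072
  Newsletters: 0.28 × 0.05 = 0.014
Sum = 0.0473.
P(Personal | evidence) = 0.0232 / 0.0473 ≈ 0.490.

0.490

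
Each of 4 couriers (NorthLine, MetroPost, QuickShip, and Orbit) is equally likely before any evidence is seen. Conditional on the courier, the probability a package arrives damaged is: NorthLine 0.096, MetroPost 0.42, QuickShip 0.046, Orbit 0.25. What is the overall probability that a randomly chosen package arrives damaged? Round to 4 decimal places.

0.2030

With a uniform prior (1/4 each), posterior ∝ likelihood:
  NorthLine: 0.096
  MetroPost: 0.42
  QuickShip: 0.046
  Orbit: 0.25
P(damaged) = (1/4) × (0.096 + 0.42 + 0.046 + 0.25) = 0.812/4 ≈ 0.2030.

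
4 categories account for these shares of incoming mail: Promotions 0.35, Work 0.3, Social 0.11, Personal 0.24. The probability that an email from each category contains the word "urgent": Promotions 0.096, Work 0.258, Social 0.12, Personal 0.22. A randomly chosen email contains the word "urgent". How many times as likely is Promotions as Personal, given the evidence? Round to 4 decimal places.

0.6364

Prior × likelihood for each hypothesis:
  Promotions: 0.35 × 0.096 = 0.0336
  Work: 0.3 × 0.258 = 0.0774
  Social: 0.11 × 0.12 = 0.0132
  Personal: 0.24 × 0.22 = 0.0528
Normalizing constant = 0.177.
The ratio is 0.0336 / 0.0528 (the normalizer cancels) = 0.6364.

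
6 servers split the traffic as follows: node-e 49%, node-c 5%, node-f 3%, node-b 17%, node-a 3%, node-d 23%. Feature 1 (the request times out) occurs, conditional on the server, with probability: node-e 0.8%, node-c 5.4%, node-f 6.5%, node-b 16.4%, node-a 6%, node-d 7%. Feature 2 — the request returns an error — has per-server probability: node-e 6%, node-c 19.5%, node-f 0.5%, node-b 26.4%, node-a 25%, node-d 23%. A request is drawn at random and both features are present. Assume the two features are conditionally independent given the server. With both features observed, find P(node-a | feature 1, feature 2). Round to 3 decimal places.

Prior × likelihood for each hypothesis:
  node-e: 0.49 × 0.008 × 0.06 = 0.0002352
  node-c: 0.05 × 0.054 × 0.195 = 0.0005265
  node-f: 0.03 × 0.065 × 0.005 = 0.00000975
  node-b: 0.17 × 0.164 × 0.264 = 0.00736032
  node-a: 0.03 × 0.06 × 0.25 = 0.00045
  node-d: 0.23 × 0.07 × 0.23 = 0.003703
Total = 0.01228477.
P(node-a | evidence) = 0.00045 / 0.01228477 ≈ 0.037.

0.037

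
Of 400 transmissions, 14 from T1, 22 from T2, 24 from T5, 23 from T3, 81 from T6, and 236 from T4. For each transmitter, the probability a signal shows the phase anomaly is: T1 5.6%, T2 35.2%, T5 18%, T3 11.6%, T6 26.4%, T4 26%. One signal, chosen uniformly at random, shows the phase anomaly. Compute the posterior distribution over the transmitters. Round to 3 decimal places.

T1 0.008, T2 0.079, T5 0.044, T3 0.027, T6 0.218, T4 0.624

Compute prior × likelihood for every hypothesis:
  T1: 0.035 × 0.056 = 0.00196
  T2: 0.055 × 0.352 = 0.01936
  T5: 0.06 × 0.18 = 0.0108
  T3: 0.0575 × 0.116 = 0.00667
  T6: 0.2025 × 0.264 = 0.05346
  T4: 0.59 × 0.26 = 0.1534
Normalizing constant = 0.24565.
P(T1 | anomaly) = 0.00196/0.24565 ≈ 0.008
P(T2 | anomaly) = 0.01936/0.24565 ≈ 0.079
P(T5 | anomaly) = 0.0108/0.24565 ≈ 0.044
P(T3 | anomaly) = 0.00667/0.24565 ≈ 0.027
P(T6 | anomaly) = 0.05346/0.24565 ≈ 0.218
P(T4 | anomaly) = 0.1534/0.24565 ≈ 0.624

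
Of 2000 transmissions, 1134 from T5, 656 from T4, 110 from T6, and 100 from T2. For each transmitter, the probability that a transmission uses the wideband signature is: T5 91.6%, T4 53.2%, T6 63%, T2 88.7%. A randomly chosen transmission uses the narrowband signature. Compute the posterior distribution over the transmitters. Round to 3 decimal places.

Taking complements, P(narrowband | each) = T5 0.084, T4 0.468, T6 0.37, T2 0.113.
Unnormalized posteriors (prior × likelihood):
  T5: 0.567 × 0.084 = 0.047628
  T4: 0.328 × 0.468 = 0.153504
  T6: 0.055 × 0.37 = 0.02035
  T2: 0.05 × 0.113 = 0.00565
Total = 0.227132.
P(T5 | narrowband) = 0.047628/0.227132 ≈ 0.210
P(T4 | narrowband) = 0.153504/0.227132 ≈ 0.676
P(T6 | narrowband) = 0.02035/0.227132 ≈ 0.090
P(T2 | narrowband) = 0.00565/0.227132 ≈ 0.025

T5 0.210, T4 0.676, T6 0.090, T2 0.025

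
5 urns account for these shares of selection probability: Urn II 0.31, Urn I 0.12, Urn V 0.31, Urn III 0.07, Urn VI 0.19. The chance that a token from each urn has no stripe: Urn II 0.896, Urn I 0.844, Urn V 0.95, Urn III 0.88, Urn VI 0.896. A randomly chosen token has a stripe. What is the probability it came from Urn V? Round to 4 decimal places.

Taking complements, P(striped | each) = Urn II 0.104, Urn I 0.156, Urn V 0.05, Urn III 0.12, Urn VI 0.104.
Prior × likelihood for each hypothesis:
  Urn II: 0.31 × 0.104 = 0.03224
  Urn I: 0.12 × 0.156 = 0.01872
  Urn V: 0.31 × 0.05 = 0.0155
  Urn III: 0.07 × 0.12 = 0.0084
  Urn VI: 0.19 × 0.104 = 0.01976
Total = 0.09462.
P(Urn V | evidence) = 0.0155 / 0.09462 ≈ 0.1638.

0.1638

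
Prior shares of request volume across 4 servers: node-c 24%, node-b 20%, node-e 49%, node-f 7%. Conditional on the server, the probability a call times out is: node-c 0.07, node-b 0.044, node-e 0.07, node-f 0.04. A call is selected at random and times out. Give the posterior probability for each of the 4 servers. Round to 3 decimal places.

node-c 0.268, node-b 0.140, node-e 0.547, node-f 0.045

Unnormalized posteriors (prior × likelihood):
  node-c: 0.24 × 0.07 = 0.0168
  node-b: 0.2 × 0.044 = 0.0088
  node-e: 0.49 × 0.07 = 0.0343
  node-f: 0.07 × 0.04 = 0.0028
Normalizing constant = 0.0627.
P(node-c | timeout) = 0.0168/0.0627 ≈ 0.268
P(node-b | timeout) = 0.0088/0.0627 ≈ 0.140
P(node-e | timeout) = 0.0343/0.0627 ≈ 0.547
P(node-f | timeout) = 0.0028/0.0627 ≈ 0.045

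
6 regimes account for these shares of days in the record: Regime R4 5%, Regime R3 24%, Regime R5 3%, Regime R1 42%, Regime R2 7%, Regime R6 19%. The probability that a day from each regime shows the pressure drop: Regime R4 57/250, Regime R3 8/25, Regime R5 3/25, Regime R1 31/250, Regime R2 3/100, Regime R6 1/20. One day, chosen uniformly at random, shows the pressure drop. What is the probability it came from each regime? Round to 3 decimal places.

Regime R4 0.073, Regime R3 0.494, Regime R5 0.023, Regime R1 0.335, Regime R2 0.014, Regime R6 0.061

Prior × likelihood for each hypothesis:
  Regime R4: 0.05 × 0.228 = 0.0114
  Regime R3: 0.24 × 0.32 = 0.0768
  Regime R5: 0.03 × 0.12 = 0.0036
  Regime R1: 0.42 × 0.124 = 0.05208
  Regime R2: 0.07 × 0.03 = 0.0021
  Regime R6: 0.19 × 0.05 = 0.0095
Normalizing constant = 0.15548.
P(Regime R4 | drop) = 0.0114/0.15548 ≈ 0.073
P(Regime R3 | drop) = 0.0768/0.15548 ≈ 0.494
P(Regime R5 | drop) = 0.0036/0.15548 ≈ 0.023
P(Regime R1 | drop) = 0.05208/0.15548 ≈ 0.335
P(Regime R2 | drop) = 0.0021/0.15548 ≈ 0.014
P(Regime R6 | drop) = 0.0095/0.15548 ≈ 0.061
(Check: 0.073+0.494+0.023+0.335+0.014+0.061 = 1.000.)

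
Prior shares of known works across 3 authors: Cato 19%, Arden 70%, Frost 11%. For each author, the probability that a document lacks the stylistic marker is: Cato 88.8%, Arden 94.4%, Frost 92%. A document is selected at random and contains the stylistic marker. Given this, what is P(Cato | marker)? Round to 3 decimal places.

Taking complements, P(marker | each) = Cato 0.112, Arden 0.056, Frost 0.08.
Prior × likelihood for each hypothesis:
  Cato: 0.19 × 0.112 = 0.02128
  Arden: 0.7 × 0.056 = 0.0392
  Frost: 0.11 × 0.08 = 0.0088
Normalizing constant = 0.06928.
P(Cato | evidence) = 0.02128 / 0.06928 ≈ 0.307.

0.307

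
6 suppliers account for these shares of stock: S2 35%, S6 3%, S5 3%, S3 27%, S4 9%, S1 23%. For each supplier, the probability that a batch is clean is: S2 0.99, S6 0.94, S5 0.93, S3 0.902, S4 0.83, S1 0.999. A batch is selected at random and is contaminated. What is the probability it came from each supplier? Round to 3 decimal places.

Taking complements, P(contaminated | each) = S2 0.01, S6 0.06, S5 0.07, S3 0.098, S4 0.17, S1 0.001.
Compute prior × likelihood for every hypothesis:
  S2: 0.35 × 0.01 = 0.0035
  S6: 0.03 × 0.06 = 0.0018
  S5: 0.03 × 0.07 = 0.0021
  S3: 0.27 × 0.098 = 0.02646
  S4: 0.09 × 0.17 = 0.0153
  S1: 0.23 × 0.001 = 0.00023
Normalizing constant = 0.04939.
P(S2 | contaminated) = 0.0035/0.04939 ≈ 0.071
P(S6 | contaminated) = 0.0018/0.04939 ≈ 0.036
P(S5 | contaminated) = 0.0021/0.04939 ≈ 0.043
P(S3 | contaminated) = 0.02646/0.04939 ≈ 0.536
P(S4 | contaminated) = 0.0153/0.04939 ≈ 0.310
P(S1 | contaminated) = 0.00023/0.04939 ≈ 0.005

S2 0.071, S6 0.036, S5 0.043, S3 0.536, S4 0.310, S1 0.005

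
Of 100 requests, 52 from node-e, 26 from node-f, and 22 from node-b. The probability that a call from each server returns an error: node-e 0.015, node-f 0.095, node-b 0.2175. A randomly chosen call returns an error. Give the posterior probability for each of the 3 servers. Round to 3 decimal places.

Prior × likelihood for each hypothesis:
  node-e: 0.52 × 0.015 = 0.0078
  node-f: 0.26 × 0.095 = 0.0247
  node-b: 0.22 × 0.2175 = 0.04785
Normalizing constant = 0.08035.
P(node-e | error) = 0.0078/0.08035 ≈ 0.097
P(node-f | error) = 0.0247/0.08035 ≈ 0.307
P(node-b | error) = 0.04785/0.08035 ≈ 0.596

node-e 0.097, node-f 0.307, node-b 0.596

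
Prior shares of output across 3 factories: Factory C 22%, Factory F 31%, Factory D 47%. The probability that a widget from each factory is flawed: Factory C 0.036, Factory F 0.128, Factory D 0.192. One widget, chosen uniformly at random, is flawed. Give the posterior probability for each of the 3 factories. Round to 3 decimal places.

Factory C 0.057, Factory F 0.288, Factory D 0.655

Prior × likelihood for each hypothesis:
  Factory C: 0.22 × 0.036 = 0.00792
  Factory F: 0.31 × 0.128 = 0.03968
  Factory D: 0.47 × 0.192 = 0.09024
Sum = 0.13784.
P(Factory C | flawed) = 0.00792/0.13784 ≈ 0.057
P(Factory F | flawed) = 0.03968/0.13784 ≈ 0.288
P(Factory D | flawed) = 0.09024/0.13784 ≈ 0.655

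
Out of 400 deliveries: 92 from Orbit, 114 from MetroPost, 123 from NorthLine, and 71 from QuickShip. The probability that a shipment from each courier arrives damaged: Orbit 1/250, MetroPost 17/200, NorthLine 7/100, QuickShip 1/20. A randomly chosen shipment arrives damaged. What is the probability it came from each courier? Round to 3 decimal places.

Orbit 0.017, MetroPost 0.436, NorthLine 0.388, QuickShip 0.160

Unnormalized posteriors (prior × likelihood):
  Orbit: 0.23 × 0.004 = 0.00092
  MetroPost: 0.285 × 0.085 = 0.024225
  NorthLine: 0.3075 × 0.07 = 0.021525
  QuickShip: 0.1775 × 0.05 = 0.008875
Total = 0.055545.
P(Orbit | damaged) = 0.00092/0.055545 ≈ 0.017
P(MetroPost | damaged) = 0.024225/0.055545 ≈ 0.436
P(NorthLine | damaged) = 0.021525/0.055545 ≈ 0.388
P(QuickShip | damaged) = 0.008875/0.055545 ≈ 0.160
(Check: 0.017+0.436+0.388+0.160 = 1.001.)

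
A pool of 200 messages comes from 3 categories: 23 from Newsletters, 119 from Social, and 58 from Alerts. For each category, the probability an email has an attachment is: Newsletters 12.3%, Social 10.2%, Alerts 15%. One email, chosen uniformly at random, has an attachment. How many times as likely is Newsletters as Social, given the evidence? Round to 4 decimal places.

Unnormalized posteriors (prior × likelihood):
  Newsletters: 0.115 × 0.123 = 0.014145
  Social: 0.595 × 0.102 = 0.06069
  Alerts: 0.29 × 0.15 = 0.0435
Normalizing constant = 0.118335.
The ratio is 0.014145 / 0.06069 (the normalizer cancels) = 0.2331.

0.2331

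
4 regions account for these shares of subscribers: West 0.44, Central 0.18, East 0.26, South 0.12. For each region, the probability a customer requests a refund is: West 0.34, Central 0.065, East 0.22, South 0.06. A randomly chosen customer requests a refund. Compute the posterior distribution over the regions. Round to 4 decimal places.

West 0.6628, Central 0.0518, East 0.2534, South 0.0319

By Bayes' rule, posterior ∝ prior × likelihood:
  West: 0.44 × 0.34 = 0.1496
  Central: 0.18 × 0.065 = 0.0117
  East: 0.26 × 0.22 = 0.0572
  South: 0.12 × 0.06 = 0.0072
Sum = 0.2257.
P(West | refund) = 0.1496/0.2257 ≈ 0.6628
P(Central | refund) = 0.0117/0.2257 ≈ 0.0518
P(East | refund) = 0.0572/0.2257 ≈ 0.2534
P(South | refund) = 0.0072/0.2257 ≈ 0.0319
(Check: 0.6628+0.0518+0.2534+0.0319 = 0.9999.)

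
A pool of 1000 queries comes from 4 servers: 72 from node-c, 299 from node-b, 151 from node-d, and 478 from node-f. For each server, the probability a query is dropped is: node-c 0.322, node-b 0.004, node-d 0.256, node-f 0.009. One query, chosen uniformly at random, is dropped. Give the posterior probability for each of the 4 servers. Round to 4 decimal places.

node-c 0.3443, node-b 0.0178, node-d 0.5741, node-f 0.0639

Prior × likelihood for each hypothesis:
  node-c: 0.072 × 0.322 = 0.023184
  node-b: 0.299 × 0.004 = 0.001196
  node-d: 0.151 × 0.256 = 0.038656
  node-f: 0.478 × 0.009 = 0.004302
Total = 0.067338.
P(node-c | dropped) = 0.023184/0.067338 ≈ 0.3443
P(node-b | dropped) = 0.001196/0.067338 ≈ 0.0178
P(node-d | dropped) = 0.038656/0.067338 ≈ 0.5741
P(node-f | dropped) = 0.004302/0.067338 ≈ 0.0639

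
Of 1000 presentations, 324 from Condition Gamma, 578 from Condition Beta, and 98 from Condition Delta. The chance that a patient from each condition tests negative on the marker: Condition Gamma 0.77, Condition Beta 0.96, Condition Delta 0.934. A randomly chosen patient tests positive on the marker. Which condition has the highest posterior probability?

Taking complements, P(marker-positive | each) = Condition Gamma 0.23, Condition Beta 0.04, Condition Delta 0.066.
By Bayes' rule, posterior ∝ prior × likelihood:
  Condition Gamma: 0.324 × 0.23 = 0.07452
  Condition Beta: 0.578 × 0.04 = 0.02312
  Condition Delta: 0.098 × 0.066 = 0.006468
Total = 0.104108.
Largest term belongs to Condition Gamma, so Condition Gamma is most probable.

Condition Gamma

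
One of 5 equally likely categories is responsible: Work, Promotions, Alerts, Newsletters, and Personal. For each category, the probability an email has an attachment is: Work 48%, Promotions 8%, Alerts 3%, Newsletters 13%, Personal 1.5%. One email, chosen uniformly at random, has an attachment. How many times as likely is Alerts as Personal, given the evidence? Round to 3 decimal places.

2.000

Since the prior is uniform, the posterior is proportional to the likelihood:
  Work: 0.48
  Promotions: 0.08
  Alerts: 0.03
  Newsletters: 0.13
  Personal: 0.015
Total = 0.735.
The ratio is 0.03 / 0.015 (the normalizer cancels) = 2.000.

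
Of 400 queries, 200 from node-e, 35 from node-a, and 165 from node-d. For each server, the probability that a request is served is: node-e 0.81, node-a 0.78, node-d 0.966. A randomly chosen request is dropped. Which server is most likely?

Taking complements, P(dropped | each) = node-e 0.19, node-a 0.22, node-d 0.034.
By Bayes' rule, posterior ∝ prior × likelihood:
  node-e: 0.5 × 0.19 = 0.095
  node-a: 0.0875 × 0.22 = 0.01925
  node-d: 0.4125 × 0.034 = 0.014025
Total = 0.128275.
Largest term belongs to node-e, so node-e is most probable.

node-e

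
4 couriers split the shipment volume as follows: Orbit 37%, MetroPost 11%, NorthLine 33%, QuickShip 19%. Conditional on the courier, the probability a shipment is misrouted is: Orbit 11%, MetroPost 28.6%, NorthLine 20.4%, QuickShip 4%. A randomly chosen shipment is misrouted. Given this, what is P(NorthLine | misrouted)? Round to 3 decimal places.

Unnormalized posteriors (prior × likelihood):
  Orbit: 0.37 × 0.11 = 0.0407
  MetroPost: 0.11 × 0.286 = 0.03146
  NorthLine: 0.33 × 0.204 = 0.06732
  QuickShip: 0.19 × 0.04 = 0.0076
Total = 0.14708.
P(NorthLine | evidence) = 0.06732 / 0.14708 ≈ 0.458.

0.458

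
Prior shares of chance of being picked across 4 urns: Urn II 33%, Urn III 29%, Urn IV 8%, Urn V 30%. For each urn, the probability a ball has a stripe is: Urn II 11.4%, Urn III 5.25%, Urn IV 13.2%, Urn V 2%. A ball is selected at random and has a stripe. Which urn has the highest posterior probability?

Urn II

By Bayes' rule, posterior ∝ prior × likelihood:
  Urn II: 0.33 × 0.114 = 0.03762
  Urn III: 0.29 × 0.0525 = 0.015225
  Urn IV: 0.08 × 0.132 = 0.01056
  Urn V: 0.3 × 0.02 = 0.006
Normalizing constant = 0.069405.
Largest term belongs to Urn II, so Urn II is most probable.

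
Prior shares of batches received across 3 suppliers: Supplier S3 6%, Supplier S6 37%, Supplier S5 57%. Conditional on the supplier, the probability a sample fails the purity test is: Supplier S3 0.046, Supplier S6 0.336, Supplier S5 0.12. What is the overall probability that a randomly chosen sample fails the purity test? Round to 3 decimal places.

0.195

By Bayes' rule, posterior ∝ prior × likelihood:
  Supplier S3: 0.06 × 0.046 = 0.00276
  Supplier S6: 0.37 × 0.336 = 0.12432
  Supplier S5: 0.57 × 0.12 = 0.0684
P(off-spec) = 0.00276 + 0.12432 + 0.0684 = 0.19548 → 0.195.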